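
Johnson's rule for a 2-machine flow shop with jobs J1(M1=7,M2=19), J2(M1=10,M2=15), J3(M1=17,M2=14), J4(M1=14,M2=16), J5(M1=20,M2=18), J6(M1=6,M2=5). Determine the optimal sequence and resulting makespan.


Johnson's rule:
Group 1 (M1≤M2, sort by M1): ['J1', 'J2', 'J4']
Group 2 (M1>M2, sort desc M2): ['J5', 'J3', 'J6']
Sequence: J1 → J2 → J4 → J5 → J3 → J6
Makespan calculation:
  J1: M1 done=7, M2 done=26
  J2: M1 done=17, M2 done=41
  J4: M1 done=31, M2 done=57
  J5: M1 done=51, M2 done=75
  J3: M1 done=68, M2 done=89
  J6: M1 done=74, M2 done=94
= Sequence: J1 → J2 → J4 → J5 → J3 → J6, Makespan: 94


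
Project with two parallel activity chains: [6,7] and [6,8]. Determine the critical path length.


Path A: 6 + 7 = 13
Path B: 6 + 8 = 14
Critical path = longest = max(13, 14)
= 14 (Path B)


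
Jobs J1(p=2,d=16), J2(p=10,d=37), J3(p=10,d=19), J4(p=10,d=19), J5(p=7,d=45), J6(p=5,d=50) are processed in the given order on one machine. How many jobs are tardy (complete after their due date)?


Completion vs due date:
  J1: C=2, d=16 → on time
  J2: C=12, d=37 → on time
  J3: C=22, d=19 → TARDY
  J4: C=32, d=19 → TARDY
  J5: C=39, d=45 → on time
  J6: C=44, d=50 → on time
Tardy jobs: J3, J4
Count = 2


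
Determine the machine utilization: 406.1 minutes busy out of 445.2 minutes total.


Utilization = busy / total × 100
= 406.1 / 445.2 × 100
= 91.2%


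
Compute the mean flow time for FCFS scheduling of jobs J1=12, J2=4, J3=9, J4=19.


Completion times:
  J1: completes at 12
  J2: completes at 16
  J3: completes at 25
  J4: completes at 44
Sum = 97
Average = 97/4
= 24.25


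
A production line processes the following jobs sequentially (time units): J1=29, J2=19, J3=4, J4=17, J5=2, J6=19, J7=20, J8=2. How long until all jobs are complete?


Sequential makespan: sum all processing times
= 29 + 19 + 4 + 17 + 2 + 19 + 20 + 2
= 112 time units


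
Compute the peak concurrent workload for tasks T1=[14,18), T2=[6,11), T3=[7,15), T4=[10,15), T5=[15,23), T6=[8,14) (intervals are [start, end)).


Check each time point for overlaps:
  t=10: 4 tasks active (T2, T3, T4, T6)
Max concurrent = 4


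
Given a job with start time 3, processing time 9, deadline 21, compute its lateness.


Completion = 3 + 9 = 12
Lateness = C - d = 12 - 21
= -9


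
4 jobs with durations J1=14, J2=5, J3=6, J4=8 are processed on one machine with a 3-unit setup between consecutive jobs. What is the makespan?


Makespan = Σ processing + (n-1) × setup
= (14 + 5 + 6 + 8) + (4-1)×3
= 33 + 9
= 42 time units


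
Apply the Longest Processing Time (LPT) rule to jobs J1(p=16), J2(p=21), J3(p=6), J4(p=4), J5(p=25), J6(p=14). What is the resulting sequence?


LPT: sort by longest processing time first
  J5: p=25
  J2: p=21
  J1: p=16
  J6: p=14
  J3: p=6
  J4: p=4
Order: J5 → J2 → J1 → J6 → J3 → J4


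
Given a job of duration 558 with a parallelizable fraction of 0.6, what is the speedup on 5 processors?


Amdahl's law: T_p = T × ((1-p) + p/N)
= 558 × ((1-0.6) + 0.6/5)
= 558 × (0.40 + 0.1200)
= 558 × 0.5200
= 290.16
Speedup = 558/290.16
= 1.92×


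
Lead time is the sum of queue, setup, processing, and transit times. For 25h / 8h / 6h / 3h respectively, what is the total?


Lead time = queue + setup + processing + transit
= 25 + 8 + 6 + 3
= 42 hours


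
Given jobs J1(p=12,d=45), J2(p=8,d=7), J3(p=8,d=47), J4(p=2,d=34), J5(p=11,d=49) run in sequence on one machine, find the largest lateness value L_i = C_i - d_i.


Lateness per job (L = C - d):
  J1: C=12, d=45, L=-33
  J2: C=20, d=7, L=13
  J3: C=28, d=47, L=-19
  J4: C=30, d=34, L=-4
  J5: C=41, d=49, L=-8
Lmax = max(-33, 13, -19, -4, -8)
= 13


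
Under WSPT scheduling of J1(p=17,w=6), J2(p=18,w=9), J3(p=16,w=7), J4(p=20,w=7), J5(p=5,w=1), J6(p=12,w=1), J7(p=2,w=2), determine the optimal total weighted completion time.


WSPT order (by p/w): J7 → J2 → J3 → J1 → J4 → J5 → J6
  J7: C=2, w·C=2×2=4
  J2: C=20, w·C=9×20=180
  J3: C=36, w·C=7×36=252
  J1: C=53, w·C=6×53=318
  J4: C=73, w·C=7×73=511
  J5: C=78, w·C=1×78=78
  J6: C=90, w·C=1×90=90
Σ w·C = 1433
= 1433


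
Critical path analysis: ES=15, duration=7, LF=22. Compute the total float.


EF = ES + duration = 15 + 7 = 22
LS = LF - duration = 22 - 7 = 15
Total Float = LF - EF = 22 - 22
(or LS - ES = 15 - 15)
= 0


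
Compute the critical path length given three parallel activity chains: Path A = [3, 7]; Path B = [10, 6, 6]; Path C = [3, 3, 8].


Path A: 3 + 7 = 10
Path B: 10 + 6 + 6 = 22
Path C: 3 + 3 + 8 = 14
Critical path = longest = max(10, 22, 14)
= 22 (Path B)


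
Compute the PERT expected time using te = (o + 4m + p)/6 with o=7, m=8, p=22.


te = (o + 4m + p) / 6
= (7 + 4×8 + 22) / 6
= (7 + 32 + 22) / 6
= 61 / 6
= 10.17


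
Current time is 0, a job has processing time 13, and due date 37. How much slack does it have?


Slack = due - current_time - processing
= 37 - 0 - 13
= 24


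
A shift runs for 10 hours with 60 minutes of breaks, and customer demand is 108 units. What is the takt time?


Available = 10×60 - 60 = 540 min
Takt time = 540 / 108
= 5.00 min/unit


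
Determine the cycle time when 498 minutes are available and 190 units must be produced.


Cycle time = available time / demand
= 498 / 190
= 2.62 min/unit


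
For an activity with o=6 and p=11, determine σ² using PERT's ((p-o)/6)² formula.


σ² = ((p - o) / 6)² = (p - o)² / 36
= (11 - 6)² / 36
= 5² / 36
= 25 / 36
= 0.6944


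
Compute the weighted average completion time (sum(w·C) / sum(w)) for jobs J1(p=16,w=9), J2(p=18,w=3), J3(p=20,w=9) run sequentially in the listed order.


Completion times:
  J1: C=16, w×C=9×16=144
  J2: C=34, w×C=3×34=102
  J3: C=54, w×C=9×54=486
Sum w×C = 732
Sum w = 21
Weighted avg = 732/21
= 34.86


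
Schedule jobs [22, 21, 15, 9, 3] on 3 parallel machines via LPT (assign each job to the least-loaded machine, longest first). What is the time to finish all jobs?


Jobs (LPT sorted): [22, 21, 15, 9, 3]
Machines: 3
  J=22 → Machine 1 (load: 0+22=22)
  J=21 → Machine 2 (load: 0+21=21)
  J=15 → Machine 3 (load: 0+15=15)
  J=9 → Machine 3 (load: 15+9=24)
  J=3 → Machine 2 (load: 21+3=24)
Machine loads: [22, 24, 24]
Makespan = max = 24 time units


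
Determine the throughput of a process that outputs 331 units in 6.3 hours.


Throughput = units / time
= 331 / 6.3
= 52.5 units/hour


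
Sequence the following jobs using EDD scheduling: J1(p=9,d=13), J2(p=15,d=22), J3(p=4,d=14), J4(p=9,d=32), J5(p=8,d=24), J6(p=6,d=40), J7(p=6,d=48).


EDD: sort by earliest due date
  J1: d=13, p=9
  J3: d=14, p=4
  J2: d=22, p=15
  J5: d=24, p=8
  J4: d=32, p=9
  J6: d=40, p=6
  J7: d=48, p=6
Order: J1 → J3 → J2 → J5 → J4 → J6 → J7


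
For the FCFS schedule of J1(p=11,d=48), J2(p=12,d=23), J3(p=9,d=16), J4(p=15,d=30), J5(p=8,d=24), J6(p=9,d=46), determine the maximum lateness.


Lateness per job (L = C - d):
  J1: C=11, d=48, L=-37
  J2: C=23, d=23, L=0
  J3: C=32, d=16, L=16
  J4: C=47, d=30, L=17
  J5: C=55, d=24, L=31
  J6: C=64, d=46, L=18
Lmax = max(-37, 0, 16, 17, 31, 18)
= 31


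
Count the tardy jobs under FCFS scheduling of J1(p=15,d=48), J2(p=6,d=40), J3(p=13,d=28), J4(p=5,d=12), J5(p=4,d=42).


Completion vs due date:
  J1: C=15, d=48 → on time
  J2: C=21, d=40 → on time
  J3: C=34, d=28 → TARDY
  J4: C=39, d=12 → TARDY
  J5: C=43, d=42 → TARDY
Tardy jobs: J3, J4, J5
Count = 3


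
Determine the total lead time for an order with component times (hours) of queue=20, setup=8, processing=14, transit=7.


Lead time = queue + setup + processing + transit
= 20 + 8 + 14 + 7
= 49 hours


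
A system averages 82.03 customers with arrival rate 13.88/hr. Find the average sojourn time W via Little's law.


Little's law: L = λW → W = L / λ
= 82.03 / 13.88
= 5.91 hours


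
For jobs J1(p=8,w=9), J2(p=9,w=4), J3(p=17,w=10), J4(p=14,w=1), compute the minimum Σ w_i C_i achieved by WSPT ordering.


WSPT order (by p/w): J1 → J3 → J2 → J4
  J1: C=8, w·C=9×8=72
  J3: C=25, w·C=10×25=250
  J2: C=34, w·C=4×34=136
  J4: C=48, w·C=1×48=48
Σ w·C = 506
= 506


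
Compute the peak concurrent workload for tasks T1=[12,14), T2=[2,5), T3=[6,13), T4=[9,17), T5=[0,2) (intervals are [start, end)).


Check each time point for overlaps:
  t=12: 3 tasks active (T1, T3, T4)
Max concurrent = 3


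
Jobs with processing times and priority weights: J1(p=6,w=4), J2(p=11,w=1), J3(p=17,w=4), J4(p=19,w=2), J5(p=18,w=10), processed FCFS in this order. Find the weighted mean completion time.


Completion times:
  J1: C=6, w×C=4×6=24
  J2: C=17, w×C=1×17=17
  J3: C=34, w×C=4×34=136
  J4: C=53, w×C=2×53=106
  J5: C=71, w×C=10×71=710
Sum w×C = 993
Sum w = 21
Weighted avg = 993/21
= 47.29


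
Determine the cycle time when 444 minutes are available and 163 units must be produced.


Cycle time = available time / demand
= 444 / 163
= 2.72 min/unit


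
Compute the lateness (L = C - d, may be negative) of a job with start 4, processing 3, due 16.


Completion = 4 + 3 = 7
Lateness = C - d = 7 - 16
= -9


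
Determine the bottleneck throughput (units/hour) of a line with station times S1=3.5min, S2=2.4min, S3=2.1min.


Bottleneck = longest station time
Station times: [3.5, 2.4, 2.1]
Max = 3.5 min
Rate = 60 / 3.5
= 17.14 units/hour (bottleneck: 3.5min)


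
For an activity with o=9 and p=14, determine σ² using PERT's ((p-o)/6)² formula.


σ² = ((p - o) / 6)² = (p - o)² / 36
= (14 - 9)² / 36
= 5² / 36
= 25 / 36
= 0.6944


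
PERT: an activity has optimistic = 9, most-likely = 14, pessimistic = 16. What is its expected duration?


te = (o + 4m + p) / 6
= (9 + 4×14 + 16) / 6
= (9 + 56 + 16) / 6
= 81 / 6
= 13.50


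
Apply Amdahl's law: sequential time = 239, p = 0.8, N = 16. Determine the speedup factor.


Amdahl's law: T_p = T × ((1-p) + p/N)
= 239 × ((1-0.8) + 0.8/16)
= 239 × (0.20 + 0.0500)
= 239 × 0.2500
= 59.75
Speedup = 239/59.75
= 4.00×


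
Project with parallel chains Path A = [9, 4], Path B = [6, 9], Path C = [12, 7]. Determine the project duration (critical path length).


Path A: 9 + 4 = 13
Path B: 6 + 9 = 15
Path C: 12 + 7 = 19
Critical path = longest = max(13, 15, 19)
= 19 (Path C)


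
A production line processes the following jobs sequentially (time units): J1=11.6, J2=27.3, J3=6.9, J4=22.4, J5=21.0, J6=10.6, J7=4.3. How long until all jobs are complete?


Sequential makespan: sum all processing times
= 11.6 + 27.3 + 6.9 + 22.4 + 21.0 + 10.6 + 4.3
= 104.1 time units


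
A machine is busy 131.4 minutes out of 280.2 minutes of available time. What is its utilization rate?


Utilization = busy / total × 100
= 131.4 / 280.2 × 100
= 46.9%


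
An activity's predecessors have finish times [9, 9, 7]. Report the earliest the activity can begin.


ES = max of all predecessor completion times
Predecessors: [9, 9, 7]
ES = max(9, 9, 7)
= 9


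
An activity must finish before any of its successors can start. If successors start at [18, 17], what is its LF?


LF = min of all successor start times
Successors start at: [18, 17]
LF = min(18, 17)
= 17


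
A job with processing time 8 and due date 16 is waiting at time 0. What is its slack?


Slack = due - current_time - processing
= 16 - 0 - 8
= 8


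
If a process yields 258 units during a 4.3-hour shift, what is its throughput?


Throughput = units / time
= 258 / 4.3
= 60.0 units/hour


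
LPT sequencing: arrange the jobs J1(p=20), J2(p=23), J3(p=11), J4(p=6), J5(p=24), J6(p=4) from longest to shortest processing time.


LPT: sort by longest processing time first
  J5: p=24
  J2: p=23
  J1: p=20
  J3: p=11
  J4: p=6
  J6: p=4
Order: J5 → J2 → J1 → J3 → J4 → J6


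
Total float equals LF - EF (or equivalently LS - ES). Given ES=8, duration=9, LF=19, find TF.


EF = ES + duration = 8 + 9 = 17
LS = LF - duration = 19 - 9 = 10
Total Float = LF - EF = 19 - 17
(or LS - ES = 10 - 8)
= 2


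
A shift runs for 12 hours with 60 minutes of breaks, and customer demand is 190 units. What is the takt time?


Available = 12×60 - 60 = 660 min
Takt time = 660 / 190
= 3.47 min/unit


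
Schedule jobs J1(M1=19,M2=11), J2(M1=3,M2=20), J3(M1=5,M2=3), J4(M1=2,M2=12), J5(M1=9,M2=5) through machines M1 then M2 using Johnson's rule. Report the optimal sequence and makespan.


Johnson's rule:
Group 1 (M1≤M2, sort by M1): ['J4', 'J2']
Group 2 (M1>M2, sort desc M2): ['J1', 'J5', 'J3']
Sequence: J4 → J2 → J1 → J5 → J3
Makespan calculation:
  J4: M1 done=2, M2 done=14
  J2: M1 done=5, M2 done=34
  J1: M1 done=24, M2 done=45
  J5: M1 done=33, M2 done=50
  J3: M1 done=38, M2 done=53
= Sequence: J4 → J2 → J1 → J5 → J3, Makespan: 53


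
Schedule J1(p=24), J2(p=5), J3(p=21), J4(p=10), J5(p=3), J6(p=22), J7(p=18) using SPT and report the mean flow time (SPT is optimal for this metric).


SPT order: J5 → J2 → J4 → J7 → J3 → J6 → J1
Completion times:
  J5: C=3
  J2: C=8
  J4: C=18
  J7: C=36
  J3: C=57
  J6: C=79
  J1: C=103
Sum = 304, n = 7
Mean flow = 304/7
= 43.43


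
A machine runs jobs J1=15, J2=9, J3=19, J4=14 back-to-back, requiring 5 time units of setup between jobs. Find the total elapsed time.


Makespan = Σ processing + (n-1) × setup
= (15 + 9 + 19 + 14) + (4-1)×5
= 57 + 15
= 72 time units


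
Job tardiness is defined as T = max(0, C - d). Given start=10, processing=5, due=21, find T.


Completion = start + processing = 10 + 5 = 15
Tardiness = max(0, C - d) = max(0, 15 - 21)
= max(0, -6)
= 0


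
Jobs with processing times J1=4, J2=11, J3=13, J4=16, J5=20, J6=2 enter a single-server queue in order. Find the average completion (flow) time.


Completion times:
  J1: completes at 4
  J2: completes at 15
  J3: completes at 28
  J4: completes at 44
  J5: completes at 64
  J6: completes at 66
Sum = 221
Average = 221/6
= 36.83


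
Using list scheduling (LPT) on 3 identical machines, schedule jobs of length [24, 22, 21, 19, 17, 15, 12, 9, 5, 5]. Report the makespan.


Jobs (LPT sorted): [24, 22, 21, 19, 17, 15, 12, 9, 5, 5]
Machines: 3
  J=24 → Machine 1 (load: 0+24=24)
  J=22 → Machine 2 (load: 0+22=22)
  J=21 → Machine 3 (load: 0+21=21)
  J=19 → Machine 3 (load: 21+19=40)
  J=17 → Machine 2 (load: 22+17=39)
  J=15 → Machine 1 (load: 24+15=39)
  J=12 → Machine 1 (load: 39+12=51)
  J=9 → Machine 2 (load: 39+9=48)
  J=5 → Machine 3 (load: 40+5=45)
  J=5 → Machine 3 (load: 45+5=50)
Machine loads: [51, 48, 50]
Makespan = max = 51 time units


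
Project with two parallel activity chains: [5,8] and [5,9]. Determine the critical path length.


Path A: 5 + 8 = 13
Path B: 5 + 9 = 14
Critical path = longest = max(13, 14)
= 14 (Path B)


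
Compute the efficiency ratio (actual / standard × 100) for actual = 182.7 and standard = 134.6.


Efficiency = (actual / standard) × 100
= (182.7 / 134.6) × 100
= 135.7%


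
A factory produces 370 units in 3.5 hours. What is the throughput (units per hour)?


Throughput = units / time
= 370 / 3.5
= 105.7 units/hour


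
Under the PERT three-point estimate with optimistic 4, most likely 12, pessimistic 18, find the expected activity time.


te = (o + 4m + p) / 6
= (4 + 4×12 + 18) / 6
= (4 + 48 + 18) / 6
= 70 / 6
= 11.67


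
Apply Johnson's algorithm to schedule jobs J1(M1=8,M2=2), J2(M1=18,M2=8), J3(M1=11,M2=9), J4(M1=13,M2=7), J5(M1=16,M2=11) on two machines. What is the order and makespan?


Johnson's rule:
Group 1 (M1≤M2, sort by M1): []
Group 2 (M1>M2, sort desc M2): ['J5', 'J3', 'J2', 'J4', 'J1']
Sequence: J5 → J3 → J2 → J4 → J1
Makespan calculation:
  J5: M1 done=16, M2 done=27
  J3: M1 done=27, M2 done=36
  J2: M1 done=45, M2 done=53
  J4: M1 done=58, M2 done=65
  J1: M1 done=66, M2 done=68
= Sequence: J5 → J3 → J2 → J4 → J1, Makespan: 68


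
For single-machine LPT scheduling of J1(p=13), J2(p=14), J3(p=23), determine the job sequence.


LPT: sort by longest processing time first
  J3: p=23
  J2: p=14
  J1: p=13
Order: J3 → J2 → J1


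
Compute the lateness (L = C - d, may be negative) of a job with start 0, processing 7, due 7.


Completion = 0 + 7 = 7
Lateness = C - d = 7 - 7
= 0


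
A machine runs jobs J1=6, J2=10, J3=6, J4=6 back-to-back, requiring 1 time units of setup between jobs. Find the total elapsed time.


Makespan = Σ processing + (n-1) × setup
= (6 + 10 + 6 + 6) + (4-1)×1
= 28 + 3
= 31 time units


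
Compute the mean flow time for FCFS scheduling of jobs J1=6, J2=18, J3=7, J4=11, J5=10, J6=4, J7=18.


Completion times:
  J1: completes at 6
  J2: completes at 24
  J3: completes at 31
  J4: completes at 42
  J5: completes at 52
  J6: completes at 56
  J7: completes at 74
Sum = 285
Average = 285/7
= 40.71


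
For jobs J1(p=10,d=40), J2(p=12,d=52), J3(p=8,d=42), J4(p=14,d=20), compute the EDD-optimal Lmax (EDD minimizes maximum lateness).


EDD order: J4 → J1 → J3 → J2
Completion and lateness:
  J4: C=14, d=20, L=14-20=-6
  J1: C=24, d=40, L=24-40=-16
  J3: C=32, d=42, L=32-42=-10
  J2: C=44, d=52, L=44-52=-8
Lmax = max(-6, -16, -10, -8)
= -6


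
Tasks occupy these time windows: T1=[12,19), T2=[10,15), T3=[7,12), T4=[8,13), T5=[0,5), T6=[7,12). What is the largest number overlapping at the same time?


Check each time point for overlaps:
  t=10: 4 tasks active (T2, T3, T4, T6)
Max concurrent = 4


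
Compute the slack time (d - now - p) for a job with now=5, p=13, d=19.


Slack = due - current_time - processing
= 19 - 5 - 13
= 1


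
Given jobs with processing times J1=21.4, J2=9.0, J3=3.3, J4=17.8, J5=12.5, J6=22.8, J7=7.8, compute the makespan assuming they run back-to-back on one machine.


Sequential makespan: sum all processing times
= 21.4 + 9.0 + 3.3 + 17.8 + 12.5 + 22.8 + 7.8
= 94.6 time units


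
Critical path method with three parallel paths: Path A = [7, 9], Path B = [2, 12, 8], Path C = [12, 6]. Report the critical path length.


Path A: 7 + 9 = 16
Path B: 2 + 12 + 8 = 22
Path C: 12 + 6 = 18
Critical path = longest = max(16, 22, 18)
= 22 (Path B)


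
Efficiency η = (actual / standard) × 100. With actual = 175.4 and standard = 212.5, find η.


Efficiency = (actual / standard) × 100
= (175.4 / 212.5) × 100
= 82.5%


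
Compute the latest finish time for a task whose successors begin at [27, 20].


LF = min of all successor start times
Successors start at: [27, 20]
LF = min(27, 20)
= 20


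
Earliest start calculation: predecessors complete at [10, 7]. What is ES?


ES = max of all predecessor completion times
Predecessors: [10, 7]
ES = max(10, 7)
= 10


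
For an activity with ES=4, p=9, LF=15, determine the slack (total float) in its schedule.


EF = ES + duration = 4 + 9 = 13
LS = LF - duration = 15 - 9 = 6
Total Float = LF - EF = 15 - 13
(or LS - ES = 6 - 4)
= 2


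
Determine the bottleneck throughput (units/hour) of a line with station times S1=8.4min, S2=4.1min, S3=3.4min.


Bottleneck = longest station time
Station times: [8.4, 4.1, 3.4]
Max = 8.4 min
Rate = 60 / 8.4
= 7.14 units/hour (bottleneck: 8.4min)


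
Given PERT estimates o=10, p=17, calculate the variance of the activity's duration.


σ² = ((p - o) / 6)² = (p - o)² / 36
= (17 - 10)² / 36
= 7² / 36
= 49 / 36
= 1.3611


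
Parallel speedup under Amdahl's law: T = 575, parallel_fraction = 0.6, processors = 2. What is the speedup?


Amdahl's law: T_p = T × ((1-p) + p/N)
= 575 × ((1-0.6) + 0.6/2)
= 575 × (0.40 + 0.3000)
= 575 × 0.7000
= 402.50
Speedup = 575/402.50
= 1.43×


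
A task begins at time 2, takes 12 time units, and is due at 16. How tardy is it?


Completion = start + processing = 2 + 12 = 14
Tardiness = max(0, C - d) = max(0, 14 - 16)
= max(0, -2)
= 0


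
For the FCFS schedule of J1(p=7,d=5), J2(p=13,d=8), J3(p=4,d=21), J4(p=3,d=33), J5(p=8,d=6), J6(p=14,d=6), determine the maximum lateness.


Lateness per job (L = C - d):
  J1: C=7, d=5, L=2
  J2: C=20, d=8, L=12
  J3: C=24, d=21, L=3
  J4: C=27, d=33, L=-6
  J5: C=35, d=6, L=29
  J6: C=49, d=6, L=43
Lmax = max(2, 12, 3, -6, 29, 43)
= 43


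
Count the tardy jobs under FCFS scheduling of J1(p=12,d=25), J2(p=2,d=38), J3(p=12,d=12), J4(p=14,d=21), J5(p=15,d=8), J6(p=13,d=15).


Completion vs due date:
  J1: C=12, d=25 → on time
  J2: C=14, d=38 → on time
  J3: C=26, d=12 → TARDY
  J4: C=40, d=21 → TARDY
  J5: C=55, d=8 → TARDY
  J6: C=68, d=15 → TARDY
Tardy jobs: J3, J4, J5, J6
Count = 4


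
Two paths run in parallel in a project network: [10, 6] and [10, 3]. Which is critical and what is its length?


Path A: 10 + 6 = 16
Path B: 10 + 3 = 13
Critical path = longest = max(16, 13)
= 16 (Path A)


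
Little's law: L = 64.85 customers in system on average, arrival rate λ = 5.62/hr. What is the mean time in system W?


Little's law: L = λW → W = L / λ
= 64.85 / 5.62
= 11.54 hours


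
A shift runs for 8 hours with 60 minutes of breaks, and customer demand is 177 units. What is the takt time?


Available = 8×60 - 60 = 420 min
Takt time = 420 / 177
= 2.37 min/unit


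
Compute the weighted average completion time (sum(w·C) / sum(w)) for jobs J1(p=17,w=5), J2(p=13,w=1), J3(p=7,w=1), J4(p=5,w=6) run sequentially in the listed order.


Completion times:
  J1: C=17, w×C=5×17=85
  J2: C=30, w×C=1×30=30
  J3: C=37, w×C=1×37=37
  J4: C=42, w×C=6×42=252
Sum w×C = 404
Sum w = 13
Weighted avg = 404/13
= 31.08


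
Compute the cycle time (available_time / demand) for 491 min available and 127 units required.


Cycle time = available time / demand
= 491 / 127
= 3.87 min/unit


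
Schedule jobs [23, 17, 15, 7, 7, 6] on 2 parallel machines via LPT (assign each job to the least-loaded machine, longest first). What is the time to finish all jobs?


Jobs (LPT sorted): [23, 17, 15, 7, 7, 6]
Machines: 2
  J=23 → Machine 1 (load: 0+23=23)
  J=17 → Machine 2 (load: 0+17=17)
  J=15 → Machine 2 (load: 17+15=32)
  J=7 → Machine 1 (load: 23+7=30)
  J=7 → Machine 1 (load: 30+7=37)
  J=6 → Machine 2 (load: 32+6=38)
Machine loads: [37, 38]
Makespan = max = 38 time units


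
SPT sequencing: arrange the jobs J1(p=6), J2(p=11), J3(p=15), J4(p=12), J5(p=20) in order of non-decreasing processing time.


SPT: sort by shortest processing time
  J1: p=6
  J2: p=11
  J4: p=12
  J3: p=15
  J5: p=20
Order: J1 → J2 → J4 → J3 → J5


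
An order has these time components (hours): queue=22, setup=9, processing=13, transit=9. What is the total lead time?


Lead time = queue + setup + processing + transit
= 22 + 9 + 13 + 9
= 53 hours


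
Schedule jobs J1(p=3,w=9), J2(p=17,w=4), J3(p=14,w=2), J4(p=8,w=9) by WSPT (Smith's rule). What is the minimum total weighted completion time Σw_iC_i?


WSPT order (by p/w): J1 → J4 → J2 → J3
  J1: C=3, w·C=9×3=27
  J4: C=11, w·C=9×11=99
  J2: C=28, w·C=4×28=112
  J3: C=42, w·C=2×42=84
Σ w·C = 322
= 322


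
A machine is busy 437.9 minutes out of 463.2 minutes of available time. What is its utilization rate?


Utilization = busy / total × 100
= 437.9 / 463.2 × 100
= 94.5%


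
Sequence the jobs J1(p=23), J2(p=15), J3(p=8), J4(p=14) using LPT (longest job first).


LPT: sort by longest processing time first
  J1: p=23
  J2: p=15
  J4: p=14
  J3: p=8
Order: J1 → J2 → J4 → J3


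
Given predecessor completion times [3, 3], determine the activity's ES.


ES = max of all predecessor completion times
Predecessors: [3, 3]
ES = max(3, 3)
= 3


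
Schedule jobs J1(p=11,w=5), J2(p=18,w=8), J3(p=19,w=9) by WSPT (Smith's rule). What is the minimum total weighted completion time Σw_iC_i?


WSPT order (by p/w): J3 → J1 → J2
  J3: C=19, w·C=9×19=171
  J1: C=30, w·C=5×30=150
  J2: C=48, w·C=8×48=384
Σ w·C = 705
= 705


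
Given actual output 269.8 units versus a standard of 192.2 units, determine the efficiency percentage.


Efficiency = (actual / standard) × 100
= (269.8 / 192.2) × 100
= 140.4%


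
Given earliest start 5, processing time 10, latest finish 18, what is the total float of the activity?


EF = ES + duration = 5 + 10 = 15
LS = LF - duration = 18 - 10 = 8
Total Float = LF - EF = 18 - 15
(or LS - ES = 8 - 5)
= 3


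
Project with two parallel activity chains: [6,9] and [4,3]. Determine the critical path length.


Path A: 6 + 9 = 15
Path B: 4 + 3 = 7
Critical path = longest = max(15, 7)
= 15 (Path A)


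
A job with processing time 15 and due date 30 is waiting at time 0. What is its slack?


Slack = due - current_time - processing
= 30 - 0 - 15
= 15


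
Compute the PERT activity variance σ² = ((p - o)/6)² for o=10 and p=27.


σ² = ((p - o) / 6)² = (p - o)² / 36
= (27 - 10)² / 36
= 17² / 36
= 289 / 36
= 8.0278


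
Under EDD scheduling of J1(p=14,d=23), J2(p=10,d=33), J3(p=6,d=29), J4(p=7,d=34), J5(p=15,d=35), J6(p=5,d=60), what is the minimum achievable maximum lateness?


EDD order: J1 → J3 → J2 → J4 → J5 → J6
Completion and lateness:
  J1: C=14, d=23, L=14-23=-9
  J3: C=20, d=29, L=20-29=-9
  J2: C=30, d=33, L=30-33=-3
  J4: C=37, d=34, L=37-34=3
  J5: C=52, d=35, L=52-35=17
  J6: C=57, d=60, L=57-60=-3
Lmax = max(-9, -9, -3, 3, 17, -3)
= 17


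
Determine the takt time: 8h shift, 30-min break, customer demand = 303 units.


Available = 8×60 - 30 = 450 min
Takt time = 450 / 303
= 1.49 min/unit


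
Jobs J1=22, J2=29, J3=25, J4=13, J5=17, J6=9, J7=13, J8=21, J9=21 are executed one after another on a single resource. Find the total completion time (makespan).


Sequential makespan: sum all processing times
= 22 + 29 + 25 + 13 + 17 + 9 + 13 + 21 + 21
= 170 time units


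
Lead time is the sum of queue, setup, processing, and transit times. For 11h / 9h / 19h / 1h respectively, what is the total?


Lead time = queue + setup + processing + transit
= 11 + 9 + 19 + 1
= 40 hours


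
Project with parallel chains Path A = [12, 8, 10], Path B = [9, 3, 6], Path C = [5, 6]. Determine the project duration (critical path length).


Path A: 12 + 8 + 10 = 30
Path B: 9 + 3 + 6 = 18
Path C: 5 + 6 = 11
Critical path = longest = max(30, 18, 11)
= 30 (Path A)


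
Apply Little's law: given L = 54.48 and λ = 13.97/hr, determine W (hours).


Little's law: L = λW → W = L / λ
= 54.48 / 13.97
= 3.90 hours


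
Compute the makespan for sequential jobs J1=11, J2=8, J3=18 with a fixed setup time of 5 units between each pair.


Makespan = Σ processing + (n-1) × setup
= (11 + 8 + 18) + (3-1)×5
= 37 + 10
= 47 time units


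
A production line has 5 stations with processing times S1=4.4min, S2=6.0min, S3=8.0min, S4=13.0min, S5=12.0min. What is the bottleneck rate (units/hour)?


Bottleneck = longest station time
Station times: [4.4, 6.0, 8.0, 13.0, 12.0]
Max = 13.0 min
Rate = 60 / 13.0
= 4.62 units/hour (bottleneck: 13.0min)


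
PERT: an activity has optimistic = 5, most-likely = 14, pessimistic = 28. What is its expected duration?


te = (o + 4m + p) / 6
= (5 + 4×14 + 28) / 6
= (5 + 56 + 28) / 6
= 89 / 6
= 14.83


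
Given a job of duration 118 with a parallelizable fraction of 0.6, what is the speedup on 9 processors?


Amdahl's law: T_p = T × ((1-p) + p/N)
= 118 × ((1-0.6) + 0.6/9)
= 118 × (0.40 + 0.0667)
= 118 × 0.4667
= 55.07
Speedup = 118/55.07
= 2.14×


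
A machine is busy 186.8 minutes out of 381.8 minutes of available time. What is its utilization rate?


Utilization = busy / total × 100
= 186.8 / 381.8 × 100
= 48.9%


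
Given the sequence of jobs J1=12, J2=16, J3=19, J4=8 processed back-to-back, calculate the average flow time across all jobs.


Completion times:
  J1: completes at 12
  J2: completes at 28
  J3: completes at 47
  J4: completes at 55
Sum = 142
Average = 142/4
= 35.50


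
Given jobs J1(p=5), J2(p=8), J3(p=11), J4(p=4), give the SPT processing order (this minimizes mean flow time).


SPT: sort by shortest processing time
  J4: p=4
  J1: p=5
  J2: p=8
  J3: p=11
Order: J4 → J1 → J2 → J3


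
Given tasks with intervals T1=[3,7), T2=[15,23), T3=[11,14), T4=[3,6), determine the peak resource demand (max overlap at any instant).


Check each time point for overlaps:
  t=3: 2 tasks active (T1, T4)
Max concurrent = 2


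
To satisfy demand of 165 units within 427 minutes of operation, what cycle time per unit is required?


Cycle time = available time / demand
= 427 / 165
= 2.59 min/unit


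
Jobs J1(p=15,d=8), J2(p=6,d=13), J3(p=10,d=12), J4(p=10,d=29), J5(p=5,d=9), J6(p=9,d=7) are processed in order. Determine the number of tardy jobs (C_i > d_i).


Completion vs due date:
  J1: C=15, d=8 → TARDY
  J2: C=21, d=13 → TARDY
  J3: C=31, d=12 → TARDY
  J4: C=41, d=29 → TARDY
  J5: C=46, d=9 → TARDY
  J6: C=55, d=7 → TARDY
Tardy jobs: J1, J2, J3, J4, J5, J6
Count = 6


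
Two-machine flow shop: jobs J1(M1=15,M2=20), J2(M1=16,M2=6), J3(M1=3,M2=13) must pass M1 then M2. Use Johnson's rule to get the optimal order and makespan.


Johnson's rule:
Group 1 (M1≤M2, sort by M1): ['J3', 'J1']
Group 2 (M1>M2, sort desc M2): ['J2']
Sequence: J3 → J1 → J2
Makespan calculation:
  J3: M1 done=3, M2 done=16
  J1: M1 done=18, M2 done=38
  J2: M1 done=34, M2 done=44
= Sequence: J3 → J1 → J2, Makespan: 44


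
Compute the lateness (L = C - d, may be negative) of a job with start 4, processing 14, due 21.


Completion = 4 + 14 = 18
Lateness = C - d = 18 - 21
= -3


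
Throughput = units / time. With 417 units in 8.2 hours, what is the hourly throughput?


Throughput = units / time
= 417 / 8.2
= 50.9 units/hour


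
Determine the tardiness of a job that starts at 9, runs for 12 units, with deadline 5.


Completion = start + processing = 9 + 12 = 21
Tardiness = max(0, C - d) = max(0, 21 - 5)
= max(0, 16)
= 16


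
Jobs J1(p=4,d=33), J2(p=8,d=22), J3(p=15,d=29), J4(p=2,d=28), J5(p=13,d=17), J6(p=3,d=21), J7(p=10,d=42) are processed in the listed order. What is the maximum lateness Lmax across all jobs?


Lateness per job (L = C - d):
  J1: C=4, d=33, L=-29
  J2: C=12, d=22, L=-10
  J3: C=27, d=29, L=-2
  J4: C=29, d=28, L=1
  J5: C=42, d=17, L=25
  J6: C=45, d=21, L=24
  J7: C=55, d=42, L=13
Lmax = max(-29, -10, -2, 1, 25, 24, 13)
= 25


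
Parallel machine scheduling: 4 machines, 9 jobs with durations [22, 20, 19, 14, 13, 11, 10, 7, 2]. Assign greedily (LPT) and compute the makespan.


Jobs (LPT sorted): [22, 20, 19, 14, 13, 11, 10, 7, 2]
Machines: 4
  J=22 → Machine 1 (load: 0+22=22)
  J=20 → Machine 2 (load: 0+20=20)
  J=19 → Machine 3 (load: 0+19=19)
  J=14 → Machine 4 (load: 0+14=14)
  J=13 → Machine 4 (load: 14+13=27)
  J=11 → Machine 3 (load: 19+11=30)
  J=10 → Machine 2 (load: 20+10=30)
  J=7 → Machine 1 (load: 22+7=29)
  J=2 → Machine 4 (load: 27+2=29)
Machine loads: [29, 30, 30, 29]
Makespan = max = 30 time units


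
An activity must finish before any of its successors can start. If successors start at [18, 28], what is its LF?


LF = min of all successor start times
Successors start at: [18, 28]
LF = min(18, 28)
= 18


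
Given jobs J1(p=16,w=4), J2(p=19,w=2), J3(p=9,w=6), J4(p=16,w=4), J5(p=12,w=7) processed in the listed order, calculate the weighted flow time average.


Completion times:
  J1: C=16, w×C=4×16=64
  J2: C=35, w×C=2×35=70
  J3: C=44, w×C=6×44=264
  J4: C=60, w×C=4×60=240
  J5: C=72, w×C=7×72=504
Sum w×C = 1142
Sum w = 23
Weighted avg = 1142/23
= 49.65


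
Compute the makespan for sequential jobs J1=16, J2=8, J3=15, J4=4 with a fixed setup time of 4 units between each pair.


Makespan = Σ processing + (n-1) × setup
= (16 + 8 + 15 + 4) + (4-1)×4
= 43 + 12
= 55 time units


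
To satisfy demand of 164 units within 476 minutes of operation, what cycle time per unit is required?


Cycle time = available time / demand
= 476 / 164
= 2.90 min/unit


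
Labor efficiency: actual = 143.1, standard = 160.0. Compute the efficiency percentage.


Efficiency = (actual / standard) × 100
= (143.1 / 160.0) × 100
= 89.4%


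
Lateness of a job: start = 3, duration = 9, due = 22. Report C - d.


Completion = 3 + 9 = 12
Lateness = C - d = 12 - 22
= -10


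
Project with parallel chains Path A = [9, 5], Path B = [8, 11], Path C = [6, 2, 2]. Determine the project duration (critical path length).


Path A: 9 + 5 = 14
Path B: 8 + 11 = 19
Path C: 6 + 2 + 2 = 10
Critical path = longest = max(14, 19, 10)
= 19 (Path B)


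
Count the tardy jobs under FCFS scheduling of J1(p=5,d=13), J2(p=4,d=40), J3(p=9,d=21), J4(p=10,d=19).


Completion vs due date:
  J1: C=5, d=13 → on time
  J2: C=9, d=40 → on time
  J3: C=18, d=21 → on time
  J4: C=28, d=19 → TARDY
Tardy jobs: J4
Count = 1


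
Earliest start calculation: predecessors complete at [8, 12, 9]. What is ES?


ES = max of all predecessor completion times
Predecessors: [8, 12, 9]
ES = max(8, 12, 9)
= 12


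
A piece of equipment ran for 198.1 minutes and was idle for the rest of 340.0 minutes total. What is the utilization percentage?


Utilization = busy / total × 100
= 198.1 / 340.0 × 100
= 58.3%


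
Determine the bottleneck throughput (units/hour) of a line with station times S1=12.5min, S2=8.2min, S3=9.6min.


Bottleneck = longest station time
Station times: [12.5, 8.2, 9.6]
Max = 12.5 min
Rate = 60 / 12.5
= 4.80 units/hour (bottleneck: 12.5min)


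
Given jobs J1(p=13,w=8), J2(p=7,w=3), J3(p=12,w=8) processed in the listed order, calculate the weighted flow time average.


Completion times:
  J1: C=13, w×C=8×13=104
  J2: C=20, w×C=3×20=60
  J3: C=32, w×C=8×32=256
Sum w×C = 420
Sum w = 19
Weighted avg = 420/19
= 22.11


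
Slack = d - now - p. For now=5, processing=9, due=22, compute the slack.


Slack = due - current_time - processing
= 22 - 5 - 9
= 8


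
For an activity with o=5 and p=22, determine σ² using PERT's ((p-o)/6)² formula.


σ² = ((p - o) / 6)² = (p - o)² / 36
= (22 - 5)² / 36
= 17² / 36
= 289 / 36
= 8.0278


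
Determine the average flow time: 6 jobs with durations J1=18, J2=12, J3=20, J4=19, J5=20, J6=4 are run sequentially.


Completion times:
  J1: completes at 18
  J2: completes at 30
  J3: completes at 50
  J4: completes at 69
  J5: completes at 89
  J6: completes at 93
Sum = 349
Average = 349/6
= 58.17


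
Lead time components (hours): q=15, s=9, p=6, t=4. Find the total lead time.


Lead time = queue + setup + processing + transit
= 15 + 9 + 6 + 4
= 34 hours


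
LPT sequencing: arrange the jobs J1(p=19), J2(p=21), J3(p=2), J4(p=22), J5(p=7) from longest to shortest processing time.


LPT: sort by longest processing time first
  J4: p=22
  J2: p=21
  J1: p=19
  J5: p=7
  J3: p=2
Order: J4 → J2 → J1 → J5 → J3


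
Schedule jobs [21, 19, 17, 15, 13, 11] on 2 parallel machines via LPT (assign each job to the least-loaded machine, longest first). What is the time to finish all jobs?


Jobs (LPT sorted): [21, 19, 17, 15, 13, 11]
Machines: 2
  J=21 → Machine 1 (load: 0+21=21)
  J=19 → Machine 2 (load: 0+19=19)
  J=17 → Machine 2 (load: 19+17=36)
  J=15 → Machine 1 (load: 21+15=36)
  J=13 → Machine 1 (load: 36+13=49)
  J=11 → Machine 2 (load: 36+11=47)
Machine loads: [49, 47]
Makespan = max = 49 time units


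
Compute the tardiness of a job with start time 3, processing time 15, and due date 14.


Completion = start + processing = 3 + 15 = 18
Tardiness = max(0, C - d) = max(0, 18 - 14)
= max(0, 4)
= 4


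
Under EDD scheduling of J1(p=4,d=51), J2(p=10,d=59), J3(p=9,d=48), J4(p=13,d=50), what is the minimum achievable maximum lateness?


EDD order: J3 → J4 → J1 → J2
Completion and lateness:
  J3: C=9, d=48, L=9-48=-39
  J4: C=22, d=50, L=22-50=-28
  J1: C=26, d=51, L=26-51=-25
  J2: C=36, d=59, L=36-59=-23
Lmax = max(-39, -28, -25, -23)
= -23


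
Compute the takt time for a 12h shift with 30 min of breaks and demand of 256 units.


Available = 12×60 - 30 = 690 min
Takt time = 690 / 256
= 2.70 min/unit


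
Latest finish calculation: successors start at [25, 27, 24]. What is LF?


LF = min of all successor start times
Successors start at: [25, 27, 24]
LF = min(25, 27, 24)
= 24


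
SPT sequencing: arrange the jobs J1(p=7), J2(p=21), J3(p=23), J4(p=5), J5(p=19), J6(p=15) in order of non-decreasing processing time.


SPT: sort by shortest processing time
  J4: p=5
  J1: p=7
  J6: p=15
  J5: p=19
  J2: p=21
  J3: p=23
Order: J4 → J1 → J6 → J5 → J2 → J3


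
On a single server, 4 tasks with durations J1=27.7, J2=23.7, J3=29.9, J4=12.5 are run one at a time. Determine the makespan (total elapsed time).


Sequential makespan: sum all processing times
= 27.7 + 23.7 + 29.9 + 12.5
= 93.8 time units


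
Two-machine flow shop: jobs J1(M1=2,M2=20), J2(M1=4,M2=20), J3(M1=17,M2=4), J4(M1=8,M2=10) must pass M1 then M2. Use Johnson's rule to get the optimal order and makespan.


Johnson's rule:
Group 1 (M1≤M2, sort by M1): ['J1', 'J2', 'J4']
Group 2 (M1>M2, sort desc M2): ['J3']
Sequence: J1 → J2 → J4 → J3
Makespan calculation:
  J1: M1 done=2, M2 done=22
  J2: M1 done=6, M2 done=42
  J4: M1 done=14, M2 done=52
  J3: M1 done=31, M2 done=56
= Sequence: J1 → J2 → J4 → J3, Makespan: 56


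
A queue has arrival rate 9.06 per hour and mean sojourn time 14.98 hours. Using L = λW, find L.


Little's law: L = λ × W
= 9.06 × 14.98
= 135.72


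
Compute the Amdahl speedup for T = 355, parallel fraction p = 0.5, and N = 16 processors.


Amdahl's law: T_p = T × ((1-p) + p/N)
= 355 × ((1-0.5) + 0.5/16)
= 355 × (0.50 + 0.0312)
= 355 × 0.5312
= 188.59
Speedup = 355/188.59
= 1.88×


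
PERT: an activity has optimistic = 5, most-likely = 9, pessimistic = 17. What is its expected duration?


te = (o + 4m + p) / 6
= (5 + 4×9 + 17) / 6
= (5 + 36 + 17) / 6
= 58 / 6
= 9.67


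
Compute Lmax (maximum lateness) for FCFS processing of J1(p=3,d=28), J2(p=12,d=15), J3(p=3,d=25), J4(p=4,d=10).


Lateness per job (L = C - d):
  J1: C=3, d=28, L=-25
  J2: C=15, d=15, L=0
  J3: C=18, d=25, L=-7
  J4: C=22, d=10, L=12
Lmax = max(-25, 0, -7, 12)
= 12


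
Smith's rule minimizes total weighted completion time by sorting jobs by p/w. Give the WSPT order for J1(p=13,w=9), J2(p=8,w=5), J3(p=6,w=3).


WSPT (Smith's rule): sort by p/w ascending
  J1: p/w = 13/9 = 1.444
  J2: p/w = 8/5 = 1.600
  J3: p/w = 6/3 = 2.000
Order: J1 → J2 → J3


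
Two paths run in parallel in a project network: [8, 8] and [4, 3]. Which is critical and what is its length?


Path A: 8 + 8 = 16
Path B: 4 + 3 = 7
Critical path = longest = max(16, 7)
= 16 (Path A)


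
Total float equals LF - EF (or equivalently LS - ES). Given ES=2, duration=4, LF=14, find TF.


EF = ES + duration = 2 + 4 = 6
LS = LF - duration = 14 - 4 = 10
Total Float = LF - EF = 14 - 6
(or LS - ES = 10 - 2)
= 8


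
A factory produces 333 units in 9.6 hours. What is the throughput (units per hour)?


Throughput = units / time
= 333 / 9.6
= 34.7 units/hour


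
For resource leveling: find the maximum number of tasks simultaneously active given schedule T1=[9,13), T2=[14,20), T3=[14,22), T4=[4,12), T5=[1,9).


Check each time point for overlaps:
  t=4: 2 tasks active (T4, T5)
Max concurrent = 2


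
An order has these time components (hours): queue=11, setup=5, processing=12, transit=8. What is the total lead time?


Lead time = queue + setup + processing + transit
= 11 + 5 + 12 + 8
= 36 hours


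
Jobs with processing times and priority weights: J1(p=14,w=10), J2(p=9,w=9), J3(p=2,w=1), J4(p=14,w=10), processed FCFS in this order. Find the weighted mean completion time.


Completion times:
  J1: C=14, w×C=10×14=140
  J2: C=23, w×C=9×23=207
  J3: C=25, w×C=1×25=25
  J4: C=39, w×C=10×39=390
Sum w×C = 762
Sum w = 30
Weighted avg = 762/30
= 25.40
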